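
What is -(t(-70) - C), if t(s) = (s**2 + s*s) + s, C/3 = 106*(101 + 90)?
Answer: 51008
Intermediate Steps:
C = 60738 (C = 3*(106*(101 + 90)) = 3*(106*191) = 3*20246 = 60738)
t(s) = s + 2*s**2 (t(s) = (s**2 + s**2) + s = 2*s**2 + s = s + 2*s**2)
-(t(-70) - C) = -(-70*(1 + 2*(-70)) - 1*60738) = -(-70*(1 - 140) - 60738) = -(-70*(-139) - 60738) = -(9730 - 60738) = -1*(-51008) = 51008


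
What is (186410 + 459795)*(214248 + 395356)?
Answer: 393929152820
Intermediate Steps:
(186410 + 459795)*(214248 + 395356) = 646205*609604 = 393929152820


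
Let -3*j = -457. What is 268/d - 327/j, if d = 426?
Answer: -147715/97341 ≈ -1.5175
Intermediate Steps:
j = 457/3 (j = -1/3*(-457) = 457/3 ≈ 152.33)
268/d - 327/j = 268/426 - 327/457/3 = 268*(1/426) - 327*3/457 = 134/213 - 981/457 = -147715/97341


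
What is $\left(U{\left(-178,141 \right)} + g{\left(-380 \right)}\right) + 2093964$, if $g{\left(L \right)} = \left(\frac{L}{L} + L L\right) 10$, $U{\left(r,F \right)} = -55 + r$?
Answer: $3537741$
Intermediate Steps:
$g{\left(L \right)} = 10 + 10 L^{2}$ ($g{\left(L \right)} = \left(1 + L^{2}\right) 10 = 10 + 10 L^{2}$)
$\left(U{\left(-178,141 \right)} + g{\left(-380 \right)}\right) + 2093964 = \left(\left(-55 - 178\right) + \left(10 + 10 \left(-380\right)^{2}\right)\right) + 2093964 = \left(-233 + \left(10 + 10 \cdot 144400\right)\right) + 2093964 = \left(-233 + \left(10 + 1444000\right)\right) + 2093964 = \left(-233 + 1444010\right) + 2093964 = 1443777 + 2093964 = 3537741$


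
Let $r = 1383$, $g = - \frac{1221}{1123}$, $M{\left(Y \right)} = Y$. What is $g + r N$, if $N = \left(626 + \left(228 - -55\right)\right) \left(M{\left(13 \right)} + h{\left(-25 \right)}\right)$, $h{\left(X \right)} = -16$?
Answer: $- \frac{4235329464}{1123} \approx -3.7714 \cdot 10^{6}$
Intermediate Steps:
$g = - \frac{1221}{1123}$ ($g = \left(-1221\right) \frac{1}{1123} = - \frac{1221}{1123} \approx -1.0873$)
$N = -2727$ ($N = \left(626 + \left(228 - -55\right)\right) \left(13 - 16\right) = \left(626 + \left(228 + 55\right)\right) \left(-3\right) = \left(626 + 283\right) \left(-3\right) = 909 \left(-3\right) = -2727$)
$g + r N = - \frac{1221}{1123} + 1383 \left(-2727\right) = - \frac{1221}{1123} - 3771441 = - \frac{4235329464}{1123}$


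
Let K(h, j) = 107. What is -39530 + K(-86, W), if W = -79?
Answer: -39423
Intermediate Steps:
-39530 + K(-86, W) = -39530 + 107 = -39423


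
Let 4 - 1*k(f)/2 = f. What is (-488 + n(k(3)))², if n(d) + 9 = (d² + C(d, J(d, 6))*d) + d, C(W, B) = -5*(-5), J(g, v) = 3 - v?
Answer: 194481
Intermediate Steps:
C(W, B) = 25
k(f) = 8 - 2*f
n(d) = -9 + d² + 26*d (n(d) = -9 + ((d² + 25*d) + d) = -9 + (d² + 26*d) = -9 + d² + 26*d)
(-488 + n(k(3)))² = (-488 + (-9 + (8 - 2*3)² + 26*(8 - 2*3)))² = (-488 + (-9 + (8 - 6)² + 26*(8 - 6)))² = (-488 + (-9 + 2² + 26*2))² = (-488 + (-9 + 4 + 52))² = (-488 + 47)² = (-441)² = 194481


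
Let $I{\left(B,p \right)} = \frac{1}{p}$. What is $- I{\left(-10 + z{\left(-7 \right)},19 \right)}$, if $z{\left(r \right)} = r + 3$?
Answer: $- \frac{1}{19} \approx -0.052632$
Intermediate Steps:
$z{\left(r \right)} = 3 + r$
$- I{\left(-10 + z{\left(-7 \right)},19 \right)} = - \frac{1}{19}$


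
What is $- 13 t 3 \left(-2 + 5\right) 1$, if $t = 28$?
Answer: $-3276$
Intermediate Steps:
$- 13 t 3 \left(-2 + 5\right) 1 = \left(-13\right) 28 \cdot 3 \left(-2 + 5\right) 1 = - 364 \cdot 3 \cdot 3 \cdot 1 = - 364 \cdot 9 \cdot 1 = \left(-364\right) 9 = -3276$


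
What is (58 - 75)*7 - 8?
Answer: -127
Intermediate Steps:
(58 - 75)*7 - 8 = -17*7 - 8 = -119 - 8 = -127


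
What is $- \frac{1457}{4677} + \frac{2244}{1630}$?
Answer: $\frac{4060139}{3811755} \approx 1.0652$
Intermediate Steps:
$- \frac{1457}{4677} + \frac{2244}{1630} = \left(-1457\right) \frac{1}{4677} + 2244 \cdot \frac{1}{1630} = - \frac{1457}{4677} + \frac{1122}{815} = \frac{4060139}{3811755}$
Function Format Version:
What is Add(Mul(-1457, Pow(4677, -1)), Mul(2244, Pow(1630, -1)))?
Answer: Rational(4060139, 3811755) ≈ 1.0652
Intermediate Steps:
Add(Mul(-1457, Pow(4677, -1)), Mul(2244, Pow(1630, -1))) = Add(Mul(-1457, Rational(1, 4677)), Mul(2244, Rational(1, 1630))) = Add(Rational(-1457, 4677), Rational(1122, 815)) = Rational(4060139, 3811755)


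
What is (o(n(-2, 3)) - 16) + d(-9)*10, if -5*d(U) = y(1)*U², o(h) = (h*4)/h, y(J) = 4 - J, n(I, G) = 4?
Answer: -498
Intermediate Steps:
o(h) = 4 (o(h) = (4*h)/h = 4)
d(U) = -3*U²/5 (d(U) = -(4 - 1*1)*U²/5 = -(4 - 1)*U²/5 = -3*U²/5)
(o(n(-2, 3)) - 16) + d(-9)*10 = (4 - 16) - ⅗*(-9)²*10 = -12 - ⅗*81*10 = -12 - 243/5*10 = -12 - 486 = -498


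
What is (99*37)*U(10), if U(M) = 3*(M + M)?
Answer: 219780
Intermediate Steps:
U(M) = 6*M (U(M) = 3*(2*M) = 6*M)
(99*37)*U(10) = (99*37)*(6*10) = 3663*60 = 219780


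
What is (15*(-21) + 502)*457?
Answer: 85459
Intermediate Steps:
(15*(-21) + 502)*457 = (-315 + 502)*457 = 187*457 = 85459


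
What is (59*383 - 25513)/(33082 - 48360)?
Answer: 1458/7639 ≈ 0.19086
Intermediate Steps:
(59*383 - 25513)/(33082 - 48360) = (22597 - 25513)/(-15278) = -2916*(-1/15278) = 1458/7639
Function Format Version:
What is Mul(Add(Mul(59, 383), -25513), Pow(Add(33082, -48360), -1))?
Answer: Rational(1458, 7639) ≈ 0.19086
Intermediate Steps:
Mul(Add(Mul(59, 383), -25513), Pow(Add(33082, -48360), -1)) = Mul(Add(22597, -25513), Pow(-15278, -1)) = Mul(-2916, Rational(-1, 15278)) = Rational(1458, 7639)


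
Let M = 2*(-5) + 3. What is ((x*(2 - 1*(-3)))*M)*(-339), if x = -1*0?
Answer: 0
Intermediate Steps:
x = 0
M = -7 (M = -10 + 3 = -7)
((x*(2 - 1*(-3)))*M)*(-339) = ((0*(2 - 1*(-3)))*(-7))*(-339) = ((0*(2 + 3))*(-7))*(-339) = ((0*5)*(-7))*(-339) = (0*(-7))*(-339) = 0*(-339) = 0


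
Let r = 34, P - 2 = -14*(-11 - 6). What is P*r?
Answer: 8160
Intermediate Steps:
P = 240 (P = 2 - 14*(-11 - 6) = 2 - 14*(-17) = 2 + 238 = 240)
P*r = 240*34 = 8160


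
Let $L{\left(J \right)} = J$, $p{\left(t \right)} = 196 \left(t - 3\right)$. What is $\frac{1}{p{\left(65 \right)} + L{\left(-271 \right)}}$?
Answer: $\frac{1}{11881} \approx 8.4168 \cdot 10^{-5}$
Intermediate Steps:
$p{\left(t \right)} = -588 + 196 t$ ($p{\left(t \right)} = 196 \left(-3 + t\right) = -588 + 196 t$)
$\frac{1}{p{\left(65 \right)} + L{\left(-271 \right)}} = \frac{1}{\left(-588 + 196 \cdot 65\right) - 271} = \frac{1}{\left(-588 + 12740\right) - 271} = \frac{1}{12152 - 271} = \frac{1}{11881}$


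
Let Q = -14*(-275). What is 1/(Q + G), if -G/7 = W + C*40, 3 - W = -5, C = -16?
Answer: 1/8274 ≈ 0.00012086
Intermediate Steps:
W = 8 (W = 3 - 1*(-5) = 3 + 5 = 8)
G = 4424 (G = -7*(8 - 16*40) = -7*(8 - 640) = -7*(-632) = 4424)
Q = 3850
1/(Q + G) = 1/(3850 + 4424) = 1/8274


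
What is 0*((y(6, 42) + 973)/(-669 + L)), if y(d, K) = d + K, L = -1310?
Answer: 0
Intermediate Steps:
y(d, K) = K + d
0*((y(6, 42) + 973)/(-669 + L)) = 0*(((42 + 6) + 973)/(-669 - 1310)) = 0*((48 + 973)/(-1979)) = 0*(1021*(-1/1979)) = 0*(-1021/1979) = 0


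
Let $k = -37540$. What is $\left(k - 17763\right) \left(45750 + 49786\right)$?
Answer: $-5283427408$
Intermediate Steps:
$\left(k - 17763\right) \left(45750 + 49786\right) = \left(-37540 - 17763\right) \left(45750 + 49786\right) = \left(-55303\right) 95536 = -5283427408$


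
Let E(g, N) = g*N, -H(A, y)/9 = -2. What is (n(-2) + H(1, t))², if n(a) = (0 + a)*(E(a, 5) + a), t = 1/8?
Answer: 1764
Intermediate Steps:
t = ⅛ ≈ 0.12500
H(A, y) = 18 (H(A, y) = -9*(-2) = 18)
E(g, N) = N*g
n(a) = 6*a² (n(a) = (0 + a)*(5*a + a) = a*(6*a) = 6*a²)
(n(-2) + H(1, t))² = (6*(-2)² + 18)² = (6*4 + 18)² = (24 + 18)² = 42² = 1764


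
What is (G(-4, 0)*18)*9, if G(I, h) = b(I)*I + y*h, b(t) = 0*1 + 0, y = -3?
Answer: 0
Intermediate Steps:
b(t) = 0 (b(t) = 0 + 0 = 0)
G(I, h) = -3*h (G(I, h) = 0*I - 3*h = 0 - 3*h = -3*h)
(G(-4, 0)*18)*9 = (-3*0*18)*9 = (0*18)*9 = 0*9 = 0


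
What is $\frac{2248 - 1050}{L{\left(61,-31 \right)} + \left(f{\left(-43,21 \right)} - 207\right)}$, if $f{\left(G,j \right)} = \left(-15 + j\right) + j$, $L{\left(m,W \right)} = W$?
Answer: $- \frac{1198}{211} \approx -5.6777$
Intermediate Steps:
$f{\left(G,j \right)} = -15 + 2 j$
$\frac{2248 - 1050}{L{\left(61,-31 \right)} + \left(f{\left(-43,21 \right)} - 207\right)} = \frac{2248 - 1050}{-31 + \left(\left(-15 + 2 \cdot 21\right) - 207\right)} = \frac{1198}{-31 + \left(\left(-15 + 42\right) - 207\right)} = \frac{1198}{-31 + \left(27 - 207\right)} = \frac{1198}{-31 - 180} = \frac{1198}{-211} = 1198 \left(- \frac{1}{211}\right) = - \frac{1198}{211}$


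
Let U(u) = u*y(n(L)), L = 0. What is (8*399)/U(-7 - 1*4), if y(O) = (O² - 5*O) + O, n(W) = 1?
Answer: 1064/11 ≈ 96.727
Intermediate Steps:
y(O) = O² - 4*O
U(u) = -3*u (U(u) = u*(1*(-4 + 1)) = u*(1*(-3)) = u*(-3) = -3*u)
(8*399)/U(-7 - 1*4) = (8*399)/((-3*(-7 - 1*4))) = 3192/((-3*(-7 - 4))) = 3192/((-3*(-11))) = 3192/33 = 3192*(1/33) = 1064/11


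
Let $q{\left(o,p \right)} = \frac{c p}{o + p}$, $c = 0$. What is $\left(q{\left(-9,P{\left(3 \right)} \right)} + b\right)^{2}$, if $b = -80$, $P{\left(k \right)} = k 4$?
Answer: $6400$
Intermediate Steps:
$P{\left(k \right)} = 4 k$
$q{\left(o,p \right)} = 0$ ($q{\left(o,p \right)} = \frac{0 p}{o + p} = \frac{0}{o + p} = 0$)
$\left(q{\left(-9,P{\left(3 \right)} \right)} + b\right)^{2} = \left(0 - 80\right)^{2} = \left(-80\right)^{2} = 6400$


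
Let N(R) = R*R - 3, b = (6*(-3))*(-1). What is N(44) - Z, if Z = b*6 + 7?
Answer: 1818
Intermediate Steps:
b = 18 (b = -18*(-1) = 18)
Z = 115 (Z = 18*6 + 7 = 108 + 7 = 115)
N(R) = -3 + R² (N(R) = R² - 3 = -3 + R²)
N(44) - Z = (-3 + 44²) - 1*115 = (-3 + 1936) - 115 = 1933 - 115 = 1818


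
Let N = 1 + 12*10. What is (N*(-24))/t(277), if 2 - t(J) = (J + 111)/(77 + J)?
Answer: -64251/20 ≈ -3212.6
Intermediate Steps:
N = 121 (N = 1 + 120 = 121)
t(J) = 2 - (111 + J)/(77 + J) (t(J) = 2 - (J + 111)/(77 + J) = 2 - (111 + J)/(77 + J))
(N*(-24))/t(277) = (121*(-24))/(((43 + 277)/(77 + 277))) = -2904/(320/354) = -2904/((1/354)*320) = -2904/160/177 = -2904*177/160 = -64251/20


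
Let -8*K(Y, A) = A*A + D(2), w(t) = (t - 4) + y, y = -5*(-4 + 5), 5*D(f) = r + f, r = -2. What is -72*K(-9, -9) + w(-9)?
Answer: 711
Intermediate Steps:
D(f) = -⅖ + f/5 (D(f) = (-2 + f)/5 = -⅖ + f/5)
y = -5 (y = -5*1 = -5)
w(t) = -9 + t (w(t) = (t - 4) - 5 = (-4 + t) - 5 = -9 + t)
K(Y, A) = -A²/8 (K(Y, A) = -(A*A + (-⅖ + (⅕)*2))/8 = -(A² + (-⅖ + ⅖))/8 = -(A² + 0)/8 = -A²/8)
-72*K(-9, -9) + w(-9) = -(-9)*(-9)² + (-9 - 9) = -(-9)*81 - 18 = -72*(-81/8) - 18 = 729 - 18 = 711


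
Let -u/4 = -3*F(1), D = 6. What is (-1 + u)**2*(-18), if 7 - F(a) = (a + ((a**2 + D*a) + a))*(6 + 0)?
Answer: -5746050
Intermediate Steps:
F(a) = 7 - 48*a - 6*a**2 (F(a) = 7 - (a + ((a**2 + 6*a) + a))*(6 + 0) = 7 - (a + (a**2 + 7*a))*6 = 7 - (a**2 + 8*a)*6 = 7 - (6*a**2 + 48*a) = 7 + (-48*a - 6*a**2) = 7 - 48*a - 6*a**2)
u = -564 (u = -(-12)*(7 - 48*1 - 6*1**2) = -(-12)*(7 - 48 - 6*1) = -(-12)*(7 - 48 - 6) = -(-12)*(-47) = -4*141 = -564)
(-1 + u)**2*(-18) = (-1 - 564)**2*(-18) = (-565)**2*(-18) = 319225*(-18) = -5746050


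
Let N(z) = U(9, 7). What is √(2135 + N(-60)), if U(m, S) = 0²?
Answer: √2135 ≈ 46.206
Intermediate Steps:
U(m, S) = 0
N(z) = 0
√(2135 + N(-60)) = √(2135 + 0) = √2135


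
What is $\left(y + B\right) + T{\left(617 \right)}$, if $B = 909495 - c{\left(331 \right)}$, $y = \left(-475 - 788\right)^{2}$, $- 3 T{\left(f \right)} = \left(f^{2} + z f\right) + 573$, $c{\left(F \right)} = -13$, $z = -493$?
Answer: $\frac{7436950}{3} \approx 2.479 \cdot 10^{6}$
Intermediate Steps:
$T{\left(f \right)} = -191 - \frac{f^{2}}{3} + \frac{493 f}{3}$ ($T{\left(f \right)} = - \frac{\left(f^{2} - 493 f\right) + 573}{3} = - \frac{573 + f^{2} - 493 f}{3} = -191 - \frac{f^{2}}{3} + \frac{493 f}{3}$)
$y = 1595169$ ($y = \left(-1263\right)^{2} = 1595169$)
$B = 909508$ ($B = 909495 - -13 = 909495 + 13 = 909508$)
$\left(y + B\right) + T{\left(617 \right)} = \left(1595169 + 909508\right) - \left(- \frac{303608}{3} + \frac{380689}{3}\right) = 2504677 - \frac{77081}{3} = \frac{7436950}{3}$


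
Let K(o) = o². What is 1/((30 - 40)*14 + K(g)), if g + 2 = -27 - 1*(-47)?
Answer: 1/184 ≈ 0.0054348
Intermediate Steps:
g = 18 (g = -2 + (-27 - 1*(-47)) = -2 + (-27 + 47) = -2 + 20 = 18)
1/((30 - 40)*14 + K(g)) = 1/((30 - 40)*14 + 18²) = 1/(-10*14 + 324) = 1/(-140 + 324) = 1/184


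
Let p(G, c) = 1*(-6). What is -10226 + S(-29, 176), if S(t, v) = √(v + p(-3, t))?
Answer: -10226 + √170 ≈ -10213.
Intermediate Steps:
p(G, c) = -6
S(t, v) = √(-6 + v) (S(t, v) = √(v - 6) = √(-6 + v))
-10226 + S(-29, 176) = -10226 + √(-6 + 176) = -10226 + √170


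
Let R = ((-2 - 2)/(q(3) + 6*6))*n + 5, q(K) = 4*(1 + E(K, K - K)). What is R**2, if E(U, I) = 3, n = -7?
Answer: 5184/169 ≈ 30.675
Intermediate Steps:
q(K) = 16 (q(K) = 4*(1 + 3) = 4*4 = 16)
R = 72/13 (R = ((-2 - 2)/(16 + 6*6))*(-7) + 5 = -4/(16 + 36)*(-7) + 5 = -4/52*(-7) + 5 = -4*1/52*(-7) + 5 = -1/13*(-7) + 5 = 7/13 + 5 = 72/13 ≈ 5.5385)
R**2 = (72/13)**2 = 5184/169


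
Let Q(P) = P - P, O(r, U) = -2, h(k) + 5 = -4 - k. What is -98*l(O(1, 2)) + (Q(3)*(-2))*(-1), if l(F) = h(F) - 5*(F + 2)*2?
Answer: 686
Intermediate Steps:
h(k) = -9 - k (h(k) = -5 + (-4 - k) = -9 - k)
l(F) = -29 - 11*F (l(F) = (-9 - F) - 5*(F + 2)*2 = (-9 - F) - 5*(2 + F)*2 = (-9 - F) - 5*(4 + 2*F) = (-9 - F) + (-20 - 10*F) = -29 - 11*F)
Q(P) = 0
-98*l(O(1, 2)) + (Q(3)*(-2))*(-1) = -98*(-29 - 11*(-2)) + (0*(-2))*(-1) = -98*(-29 + 22) + 0*(-1) = -98*(-7) + 0 = 686 + 0 = 686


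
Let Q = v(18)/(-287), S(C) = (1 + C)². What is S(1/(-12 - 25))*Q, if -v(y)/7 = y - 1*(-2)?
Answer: 25920/56129 ≈ 0.46179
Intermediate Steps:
v(y) = -14 - 7*y (v(y) = -7*(y - 1*(-2)) = -7*(y + 2) = -7*(2 + y) = -14 - 7*y)
Q = 20/41 (Q = (-14 - 7*18)/(-287) = (-14 - 126)*(-1/287) = -140*(-1/287) = 20/41 ≈ 0.48780)
S(1/(-12 - 25))*Q = (1 + 1/(-12 - 25))²*(20/41) = (1 + 1/(-37))²*(20/41) = (1 - 1/37)²*(20/41) = (36/37)²*(20/41) = (1296/1369)*(20/41) = 25920/56129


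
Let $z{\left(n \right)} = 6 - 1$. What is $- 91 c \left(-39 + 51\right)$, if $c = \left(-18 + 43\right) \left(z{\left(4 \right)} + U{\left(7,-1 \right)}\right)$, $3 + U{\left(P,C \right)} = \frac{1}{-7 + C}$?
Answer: $- \frac{102375}{2} \approx -51188.0$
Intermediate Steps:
$z{\left(n \right)} = 5$
$U{\left(P,C \right)} = -3 + \frac{1}{-7 + C}$
$c = \frac{375}{8}$ ($c = \left(-18 + 43\right) \left(5 + \frac{22 - -3}{-7 - 1}\right) = 25 \left(5 + \frac{22 + 3}{-8}\right) = 25 \left(5 - \frac{25}{8}\right) = 25 \cdot \frac{15}{8} = \frac{375}{8} \approx 46.875$)
$- 91 c \left(-39 + 51\right) = \left(-91\right) \frac{375}{8} \left(-39 + 51\right) = \left(- \frac{34125}{8}\right) 12 = - \frac{102375}{2}$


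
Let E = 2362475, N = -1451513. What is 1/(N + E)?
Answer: 1/910962 ≈ 1.0977e-6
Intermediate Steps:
1/(N + E) = 1/(-1451513 + 2362475) = 1/910962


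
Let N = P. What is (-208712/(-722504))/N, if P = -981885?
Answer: -26089/88676980005 ≈ -2.9420e-7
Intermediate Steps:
N = -981885
(-208712/(-722504))/N = -208712/(-722504)/(-981885) = -208712*(-1/722504)*(-1/981885) = (26089/90313)*(-1/981885) = -26089/88676980005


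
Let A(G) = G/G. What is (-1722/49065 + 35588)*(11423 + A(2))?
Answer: 6649238280384/16355 ≈ 4.0656e+8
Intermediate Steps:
A(G) = 1
(-1722/49065 + 35588)*(11423 + A(2)) = (-1722/49065 + 35588)*(11423 + 1) = (-1722*1/49065 + 35588)*11424 = (-574/16355 + 35588)*11424 = (582041166/16355)*11424 = 6649238280384/16355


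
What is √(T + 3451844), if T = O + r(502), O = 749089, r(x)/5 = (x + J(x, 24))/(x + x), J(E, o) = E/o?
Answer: √604934727/12 ≈ 2049.6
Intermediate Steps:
r(x) = 125/48 (r(x) = 5*((x + x/24)/(x + x)) = 5*((x + x*(1/24))/((2*x))) = 5*((x + x/24)*(1/(2*x))) = 5*((25*x/24)*(1/(2*x))) = 5*(25/48) = 125/48)
T = 35956397/48 (T = 749089 + 125/48 = 35956397/48 ≈ 7.4909e+5)
√(T + 3451844) = √(35956397/48 + 3451844) = √(201644909/48) = √604934727/12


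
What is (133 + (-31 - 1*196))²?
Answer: 8836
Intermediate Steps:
(133 + (-31 - 1*196))² = (133 + (-31 - 196))² = (133 - 227)² = (-94)² = 8836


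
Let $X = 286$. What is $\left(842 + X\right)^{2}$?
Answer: $1272384$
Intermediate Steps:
$\left(842 + X\right)^{2} = \left(842 + 286\right)^{2} = 1128^{2} = 1272384$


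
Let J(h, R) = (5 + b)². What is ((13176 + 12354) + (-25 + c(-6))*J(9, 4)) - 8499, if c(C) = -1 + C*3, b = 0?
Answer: 15931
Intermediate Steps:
J(h, R) = 25 (J(h, R) = (5 + 0)² = 5² = 25)
c(C) = -1 + 3*C
((13176 + 12354) + (-25 + c(-6))*J(9, 4)) - 8499 = ((13176 + 12354) + (-25 + (-1 + 3*(-6)))*25) - 8499 = (25530 + (-25 + (-1 - 18))*25) - 8499 = (25530 + (-25 - 19)*25) - 8499 = (25530 - 44*25) - 8499 = (25530 - 1100) - 8499 = 24430 - 8499 = 15931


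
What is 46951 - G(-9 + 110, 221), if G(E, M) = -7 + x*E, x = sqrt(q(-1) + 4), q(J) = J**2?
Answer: 46958 - 101*sqrt(5) ≈ 46732.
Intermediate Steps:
x = sqrt(5) (x = sqrt((-1)**2 + 4) = sqrt(1 + 4) = sqrt(5) ≈ 2.2361)
G(E, M) = -7 + E*sqrt(5) (G(E, M) = -7 + sqrt(5)*E = -7 + E*sqrt(5))
46951 - G(-9 + 110, 221) = 46951 - (-7 + (-9 + 110)*sqrt(5)) = 46951 - (-7 + 101*sqrt(5)) = 46951 + (7 - 101*sqrt(5)) = 46958 - 101*sqrt(5)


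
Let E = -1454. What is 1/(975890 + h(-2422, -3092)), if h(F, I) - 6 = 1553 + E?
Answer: 1/975995 ≈ 1.0246e-6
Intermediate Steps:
h(F, I) = 105 (h(F, I) = 6 + (1553 - 1454) = 6 + 99 = 105)
1/(975890 + h(-2422, -3092)) = 1/(975890 + 105) = 1/975995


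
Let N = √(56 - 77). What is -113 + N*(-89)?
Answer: -113 - 89*I*√21 ≈ -113.0 - 407.85*I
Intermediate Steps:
N = I*√21 (N = √(-21) = I*√21 ≈ 4.5826*I)
-113 + N*(-89) = -113 + (I*√21)*(-89) = -113 - 89*I*√21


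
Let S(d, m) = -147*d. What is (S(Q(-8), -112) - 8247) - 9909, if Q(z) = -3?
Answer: -17715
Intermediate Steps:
(S(Q(-8), -112) - 8247) - 9909 = (-147*(-3) - 8247) - 9909 = (441 - 8247) - 9909 = -7806 - 9909 = -17715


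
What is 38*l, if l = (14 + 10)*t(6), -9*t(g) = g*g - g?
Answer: -3040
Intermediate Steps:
t(g) = -g²/9 + g/9 (t(g) = -(g*g - g)/9 = -(g² - g)/9 = -g²/9 + g/9)
l = -80 (l = (14 + 10)*((⅑)*6*(1 - 1*6)) = 24*((⅑)*6*(1 - 6)) = 24*((⅑)*6*(-5)) = 24*(-10/3) = -80)
38*l = 38*(-80) = -3040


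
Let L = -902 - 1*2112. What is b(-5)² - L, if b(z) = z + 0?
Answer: 3039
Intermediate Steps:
b(z) = z
L = -3014 (L = -902 - 2112 = -3014)
b(-5)² - L = (-5)² - 1*(-3014) = 25 + 3014 = 3039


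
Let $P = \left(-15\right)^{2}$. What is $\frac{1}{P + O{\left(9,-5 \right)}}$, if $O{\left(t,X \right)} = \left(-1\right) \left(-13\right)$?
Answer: $\frac{1}{238} \approx 0.0042017$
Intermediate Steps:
$P = 225$
$O{\left(t,X \right)} = 13$
$\frac{1}{P + O{\left(9,-5 \right)}} = \frac{1}{225 + 13} = \frac{1}{238}$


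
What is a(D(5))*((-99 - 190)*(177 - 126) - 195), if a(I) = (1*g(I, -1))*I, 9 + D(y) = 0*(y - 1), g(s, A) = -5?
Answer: -672030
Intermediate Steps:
D(y) = -9 (D(y) = -9 + 0*(y - 1) = -9 + 0*(-1 + y) = -9 + 0 = -9)
a(I) = -5*I (a(I) = (1*(-5))*I = -5*I)
a(D(5))*((-99 - 190)*(177 - 126) - 195) = (-5*(-9))*((-99 - 190)*(177 - 126) - 195) = 45*(-289*51 - 195) = 45*(-14739 - 195) = 45*(-14934) = -672030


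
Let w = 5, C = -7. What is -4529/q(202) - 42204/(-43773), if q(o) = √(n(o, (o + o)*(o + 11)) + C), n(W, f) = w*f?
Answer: 14068/14591 - 4529*√430253/430253 ≈ -5.9405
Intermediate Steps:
n(W, f) = 5*f
q(o) = √(-7 + 10*o*(11 + o)) (q(o) = √(5*((o + o)*(o + 11)) - 7) = √(5*((2*o)*(11 + o)) - 7) = √(5*(2*o*(11 + o)) - 7) = √(10*o*(11 + o) - 7) = √(-7 + 10*o*(11 + o)))
-4529/q(202) - 42204/(-43773) = -4529/√(-7 + 10*202*(11 + 202)) - 42204/(-43773) = -4529/√(-7 + 10*202*213) - 42204*(-1/43773) = -4529/√(-7 + 430260) + 14068/14591 = -4529*√430253/430253 + 14068/14591 = 14068/14591 - 4529*√430253/430253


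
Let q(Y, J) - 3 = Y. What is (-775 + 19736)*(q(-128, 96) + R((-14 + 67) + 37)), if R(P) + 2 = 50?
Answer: -1459997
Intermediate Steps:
R(P) = 48 (R(P) = -2 + 50 = 48)
q(Y, J) = 3 + Y
(-775 + 19736)*(q(-128, 96) + R((-14 + 67) + 37)) = (-775 + 19736)*((3 - 128) + 48) = 18961*(-125 + 48) = 18961*(-77) = -1459997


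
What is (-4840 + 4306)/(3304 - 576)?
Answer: -267/1364 ≈ -0.19575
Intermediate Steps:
(-4840 + 4306)/(3304 - 576) = -534/2728 = -534*1/2728 = -267/1364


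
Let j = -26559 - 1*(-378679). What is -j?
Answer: -352120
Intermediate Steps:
j = 352120 (j = -26559 + 378679 = 352120)
-j = -1*352120 = -352120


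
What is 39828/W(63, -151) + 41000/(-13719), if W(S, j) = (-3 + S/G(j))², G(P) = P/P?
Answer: 11077787/1371900 ≈ 8.0748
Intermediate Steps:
G(P) = 1
W(S, j) = (-3 + S)² (W(S, j) = (-3 + S/1)² = (-3 + S*1)² = (-3 + S)²)
39828/W(63, -151) + 41000/(-13719) = 39828/((-3 + 63)²) + 41000/(-13719) = 39828/(60²) + 41000*(-1/13719) = 39828/3600 - 41000/13719 = 39828*(1/3600) - 41000/13719 = 3319/300 - 41000/13719 = 11077787/1371900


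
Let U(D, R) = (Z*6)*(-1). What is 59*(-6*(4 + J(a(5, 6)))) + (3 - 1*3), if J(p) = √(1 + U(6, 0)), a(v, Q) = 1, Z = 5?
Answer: -1416 - 354*I*√29 ≈ -1416.0 - 1906.3*I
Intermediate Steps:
U(D, R) = -30 (U(D, R) = (5*6)*(-1) = 30*(-1) = -30)
J(p) = I*√29 (J(p) = √(1 - 30) = √(-29) = I*√29)
59*(-6*(4 + J(a(5, 6)))) + (3 - 1*3) = 59*(-6*(4 + I*√29)) + (3 - 1*3) = 59*(-24 - 6*I*√29) + (3 - 3) = (-1416 - 354*I*√29) + 0 = -1416 - 354*I*√29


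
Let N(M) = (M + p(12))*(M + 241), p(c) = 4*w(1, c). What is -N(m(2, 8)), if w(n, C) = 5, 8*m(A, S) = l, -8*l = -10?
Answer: -4977465/1024 ≈ -4860.8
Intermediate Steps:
l = 5/4 (l = -1/8*(-10) = 5/4 ≈ 1.2500)
m(A, S) = 5/32 (m(A, S) = (1/8)*(5/4) = 5/32)
p(c) = 20 (p(c) = 4*5 = 20)
N(M) = (20 + M)*(241 + M) (N(M) = (M + 20)*(M + 241) = (20 + M)*(241 + M))
-N(m(2, 8)) = -(4820 + (5/32)**2 + 261*(5/32)) = -(4820 + 25/1024 + 1305/32) = -1*4977465/1024 = -4977465/1024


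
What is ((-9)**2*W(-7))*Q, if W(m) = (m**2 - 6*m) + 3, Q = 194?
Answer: 1477116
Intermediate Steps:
W(m) = 3 + m**2 - 6*m
((-9)**2*W(-7))*Q = ((-9)**2*(3 + (-7)**2 - 6*(-7)))*194 = (81*(3 + 49 + 42))*194 = (81*94)*194 = 7614*194 = 1477116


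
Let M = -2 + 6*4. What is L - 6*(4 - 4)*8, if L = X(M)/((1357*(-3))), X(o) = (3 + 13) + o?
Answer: -38/4071 ≈ -0.0093343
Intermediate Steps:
M = 22 (M = -2 + 24 = 22)
X(o) = 16 + o
L = -38/4071 (L = (16 + 22)/((1357*(-3))) = 38/(-4071) = 38*(-1/4071) = -38/4071 ≈ -0.0093343)
L - 6*(4 - 4)*8 = -38/4071 - 6*(4 - 4)*8 = -38/4071 - 6*0*8 = -38/4071 + 0*8 = -38/4071 + 0 = -38/4071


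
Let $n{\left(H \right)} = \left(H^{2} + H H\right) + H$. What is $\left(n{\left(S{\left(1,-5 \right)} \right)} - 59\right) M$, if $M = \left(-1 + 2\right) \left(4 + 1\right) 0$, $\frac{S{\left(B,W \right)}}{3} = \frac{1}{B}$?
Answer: $0$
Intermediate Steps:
$S{\left(B,W \right)} = \frac{3}{B}$
$n{\left(H \right)} = H + 2 H^{2}$ ($n{\left(H \right)} = \left(H^{2} + H^{2}\right) + H = 2 H^{2} + H = H + 2 H^{2}$)
$M = 0$ ($M = 1 \cdot 5 \cdot 0 = 5 \cdot 0 = 0$)
$\left(n{\left(S{\left(1,-5 \right)} \right)} - 59\right) M = \left(\frac{3}{1} \left(1 + 2 \cdot \frac{3}{1}\right) - 59\right) 0 = \left(3 \cdot 1 \left(1 + 2 \cdot 3 \cdot 1\right) - 59\right) 0 = \left(3 \left(1 + 2 \cdot 3\right) - 59\right) 0 = \left(3 \left(1 + 6\right) - 59\right) 0 = \left(3 \cdot 7 - 59\right) 0 = \left(21 - 59\right) 0 = \left(-38\right) 0 = 0$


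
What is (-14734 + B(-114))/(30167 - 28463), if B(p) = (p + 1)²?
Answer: -655/568 ≈ -1.1532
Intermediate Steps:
B(p) = (1 + p)²
(-14734 + B(-114))/(30167 - 28463) = (-14734 + (1 - 114)²)/(30167 - 28463) = (-14734 + (-113)²)/1704 = (-14734 + 12769)*(1/1704) = -1965*1/1704 = -655/568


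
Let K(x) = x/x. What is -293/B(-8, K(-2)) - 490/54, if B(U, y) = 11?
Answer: -10606/297 ≈ -35.710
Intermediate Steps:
K(x) = 1
-293/B(-8, K(-2)) - 490/54 = -293/11 - 490/54 = -293*1/11 - 490*1/54 = -293/11 - 245/27 = -10606/297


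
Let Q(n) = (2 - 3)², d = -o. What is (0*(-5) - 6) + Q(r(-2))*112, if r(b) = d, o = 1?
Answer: 106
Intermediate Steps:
d = -1 (d = -1*1 = -1)
r(b) = -1
Q(n) = 1 (Q(n) = (-1)² = 1)
(0*(-5) - 6) + Q(r(-2))*112 = (0*(-5) - 6) + 1*112 = (0 - 6) + 112 = -6 + 112 = 106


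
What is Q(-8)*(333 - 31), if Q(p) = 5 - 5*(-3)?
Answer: 6040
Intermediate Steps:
Q(p) = 20 (Q(p) = 5 + 15 = 20)
Q(-8)*(333 - 31) = 20*(333 - 31) = 20*302 = 6040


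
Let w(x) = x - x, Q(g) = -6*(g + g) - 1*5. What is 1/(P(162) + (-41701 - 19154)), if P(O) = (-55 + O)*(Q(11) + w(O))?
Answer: -1/75514 ≈ -1.3243e-5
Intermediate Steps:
Q(g) = -5 - 12*g (Q(g) = -12*g - 5 = -5 - 12*g)
w(x) = 0
P(O) = 7535 - 137*O (P(O) = (-55 + O)*((-5 - 12*11) + 0) = (-55 + O)*((-5 - 132) + 0) = (-55 + O)*(-137 + 0) = (-55 + O)*(-137) = 7535 - 137*O)
1/(P(162) + (-41701 - 19154)) = 1/((7535 - 137*162) + (-41701 - 19154)) = 1/((7535 - 22194) - 60855) = 1/(-14659 - 60855) = 1/(-75514) = -1/75514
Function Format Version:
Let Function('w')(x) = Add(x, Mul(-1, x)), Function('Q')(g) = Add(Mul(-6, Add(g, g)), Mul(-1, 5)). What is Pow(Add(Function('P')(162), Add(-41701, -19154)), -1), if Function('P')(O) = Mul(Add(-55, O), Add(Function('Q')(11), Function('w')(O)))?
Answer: Rational(-1, 75514) ≈ -1.3243e-5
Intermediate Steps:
Function('Q')(g) = Add(-5, Mul(-12, g)) (Function('Q')(g) = Add(Mul(-6, Mul(2, g)), -5) = Add(Mul(-12, g), -5) = Add(-5, Mul(-12, g)))
Function('w')(x) = 0
Function('P')(O) = Add(7535, Mul(-137, O)) (Function('P')(O) = Mul(Add(-55, O), Add(Add(-5, Mul(-12, 11)), 0)) = Mul(Add(-55, O), Add(Add(-5, -132), 0)) = Mul(Add(-55, O), Add(-137, 0)) = Mul(Add(-55, O), -137) = Add(7535, Mul(-137, O)))
Pow(Add(Function('P')(162), Add(-41701, -19154)), -1) = Pow(Add(Add(7535, Mul(-137, 162)), Add(-41701, -19154)), -1) = Pow(Add(Add(7535, -22194), -60855), -1) = Pow(Add(-14659, -60855), -1) = Pow(-75514, -1) = Rational(-1, 75514)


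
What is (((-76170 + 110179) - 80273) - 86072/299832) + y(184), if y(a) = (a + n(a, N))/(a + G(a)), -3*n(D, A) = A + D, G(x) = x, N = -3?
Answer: -212694998739/4597424 ≈ -46264.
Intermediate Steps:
n(D, A) = -A/3 - D/3 (n(D, A) = -(A + D)/3 = -A/3 - D/3)
y(a) = (1 + 2*a/3)/(2*a) (y(a) = (a + (-⅓*(-3) - a/3))/(a + a) = (a + (1 - a/3))/((2*a)) = (1 + 2*a/3)*(1/(2*a)) = (1 + 2*a/3)/(2*a))
(((-76170 + 110179) - 80273) - 86072/299832) + y(184) = (((-76170 + 110179) - 80273) - 86072/299832) + (⅙)*(3 + 2*184)/184 = ((34009 - 80273) - 86072*1/299832) + (⅙)*(1/184)*(3 + 368) = (-46264 - 10759/37479) + (⅙)*(1/184)*371 = -1733939215/37479 + 371/1104 = -212694998739/4597424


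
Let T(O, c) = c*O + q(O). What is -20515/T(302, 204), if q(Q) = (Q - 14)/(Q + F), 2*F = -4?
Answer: -512875/1540224 ≈ -0.33299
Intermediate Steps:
F = -2 (F = (1/2)*(-4) = -2)
q(Q) = (-14 + Q)/(-2 + Q) (q(Q) = (Q - 14)/(Q - 2) = (-14 + Q)/(-2 + Q))
T(O, c) = O*c + (-14 + O)/(-2 + O) (T(O, c) = c*O + (-14 + O)/(-2 + O) = O*c + (-14 + O)/(-2 + O))
-20515/T(302, 204) = -20515*(-2 + 302)/(-14 + 302 + 302*204*(-2 + 302)) = -20515*300/(-14 + 302 + 302*204*300) = -20515*300/(-14 + 302 + 18482400) = -20515/((1/300)*18482688) = -20515/1540224/25 = -20515*25/1540224 = -512875/1540224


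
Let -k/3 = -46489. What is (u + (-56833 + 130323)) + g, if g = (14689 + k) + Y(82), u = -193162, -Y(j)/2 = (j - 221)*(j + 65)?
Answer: 75350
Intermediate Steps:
Y(j) = -2*(-221 + j)*(65 + j) (Y(j) = -2*(j - 221)*(j + 65) = -2*(-221 + j)*(65 + j))
k = 139467 (k = -3*(-46489) = 139467)
g = 195022 (g = (14689 + 139467) + (28730 - 2*82**2 + 312*82) = 154156 + (28730 - 2*6724 + 25584) = 154156 + (28730 - 13448 + 25584) = 154156 + 40866 = 195022)
(u + (-56833 + 130323)) + g = (-193162 + (-56833 + 130323)) + 195022 = (-193162 + 73490) + 195022 = -119672 + 195022 = 75350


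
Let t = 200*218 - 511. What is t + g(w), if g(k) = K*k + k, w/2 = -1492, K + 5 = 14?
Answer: 13249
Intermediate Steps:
K = 9 (K = -5 + 14 = 9)
w = -2984 (w = 2*(-1492) = -2984)
g(k) = 10*k (g(k) = 9*k + k = 10*k)
t = 43089 (t = 43600 - 511 = 43089)
t + g(w) = 43089 + 10*(-2984) = 43089 - 29840 = 13249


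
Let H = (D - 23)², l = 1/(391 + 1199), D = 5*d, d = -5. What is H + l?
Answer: 3663361/1590 ≈ 2304.0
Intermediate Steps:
D = -25 (D = 5*(-5) = -25)
l = 1/1590 ≈ 0.00062893
H = 2304 (H = (-25 - 23)² = (-48)² = 2304)
H + l = 2304 + 1/1590 = 3663361/1590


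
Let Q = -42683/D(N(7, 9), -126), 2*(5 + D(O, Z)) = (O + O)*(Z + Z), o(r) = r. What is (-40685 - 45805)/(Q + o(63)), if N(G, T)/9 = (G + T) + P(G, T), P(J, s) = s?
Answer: -2452207725/1807549 ≈ -1356.6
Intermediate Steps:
N(G, T) = 9*G + 18*T (N(G, T) = 9*((G + T) + T) = 9*(G + 2*T) = 9*G + 18*T)
D(O, Z) = -5 + 2*O*Z (D(O, Z) = -5 + ((O + O)*(Z + Z))/2 = -5 + ((2*O)*(2*Z))/2 = -5 + (4*O*Z)/2 = -5 + 2*O*Z)
Q = 42683/56705 (Q = -42683/(-5 + 2*(9*7 + 18*9)*(-126)) = -42683/(-5 + 2*(63 + 162)*(-126)) = -42683/(-5 + 2*225*(-126)) = -42683/(-5 - 56700) = -42683/(-56705) = -42683*(-1/56705) = 42683/56705 ≈ 0.75272)
(-40685 - 45805)/(Q + o(63)) = (-40685 - 45805)/(42683/56705 + 63) = -86490/3615098/56705 = -86490*56705/3615098 = -2452207725/1807549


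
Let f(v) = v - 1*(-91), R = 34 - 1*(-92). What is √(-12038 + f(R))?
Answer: I*√11821 ≈ 108.72*I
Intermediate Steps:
R = 126 (R = 34 + 92 = 126)
f(v) = 91 + v (f(v) = v + 91 = 91 + v)
√(-12038 + f(R)) = √(-12038 + (91 + 126)) = √(-12038 + 217) = √(-11821) = I*√11821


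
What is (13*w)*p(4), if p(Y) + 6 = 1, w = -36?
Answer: 2340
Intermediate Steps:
p(Y) = -5 (p(Y) = -6 + 1 = -5)
(13*w)*p(4) = (13*(-36))*(-5) = -468*(-5) = 2340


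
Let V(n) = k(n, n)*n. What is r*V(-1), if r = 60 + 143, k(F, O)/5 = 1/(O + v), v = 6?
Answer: -203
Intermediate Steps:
k(F, O) = 5/(6 + O) (k(F, O) = 5/(O + 6) = 5/(6 + O))
r = 203
V(n) = 5*n/(6 + n) (V(n) = (5/(6 + n))*n = 5*n/(6 + n))
r*V(-1) = 203*(5*(-1)/(6 - 1)) = 203*(5*(-1)/5) = 203*(5*(-1)*(⅕)) = 203*(-1) = -203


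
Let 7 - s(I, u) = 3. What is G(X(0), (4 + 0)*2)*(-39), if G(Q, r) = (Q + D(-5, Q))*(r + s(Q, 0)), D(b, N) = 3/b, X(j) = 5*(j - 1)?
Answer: 13104/5 ≈ 2620.8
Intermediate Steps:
s(I, u) = 4 (s(I, u) = 7 - 1*3 = 7 - 3 = 4)
X(j) = -5 + 5*j (X(j) = 5*(-1 + j) = -5 + 5*j)
G(Q, r) = (4 + r)*(-⅗ + Q) (G(Q, r) = (Q + 3/(-5))*(r + 4) = (Q + 3*(-⅕))*(4 + r) = (Q - ⅗)*(4 + r) = (-⅗ + Q)*(4 + r) = (4 + r)*(-⅗ + Q))
G(X(0), (4 + 0)*2)*(-39) = (-12/5 + 4*(-5 + 5*0) - 3*(4 + 0)*2/5 + (-5 + 5*0)*((4 + 0)*2))*(-39) = (-12/5 + 4*(-5 + 0) - 12*2/5 + (-5 + 0)*(4*2))*(-39) = (-12/5 + 4*(-5) - ⅗*8 - 5*8)*(-39) = (-12/5 - 20 - 24/5 - 40)*(-39) = -336/5*(-39) = 13104/5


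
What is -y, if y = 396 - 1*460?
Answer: 64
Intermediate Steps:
y = -64 (y = 396 - 460 = -64)
-y = -1*(-64) = 64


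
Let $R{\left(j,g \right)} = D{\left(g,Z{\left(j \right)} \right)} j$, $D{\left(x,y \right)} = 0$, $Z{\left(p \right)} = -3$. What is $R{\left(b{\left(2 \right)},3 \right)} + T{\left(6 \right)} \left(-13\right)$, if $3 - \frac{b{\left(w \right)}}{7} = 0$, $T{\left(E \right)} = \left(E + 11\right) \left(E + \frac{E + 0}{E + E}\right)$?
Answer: $- \frac{2873}{2} \approx -1436.5$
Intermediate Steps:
$T{\left(E \right)} = \left(\frac{1}{2} + E\right) \left(11 + E\right)$ ($T{\left(E \right)} = \left(11 + E\right) \left(E + \frac{E}{2 E}\right) = \left(11 + E\right) \left(E + E \frac{1}{2 E}\right) = \left(11 + E\right) \left(E + \frac{1}{2}\right) = \left(11 + E\right) \left(\frac{1}{2} + E\right) = \left(\frac{1}{2} + E\right) \left(11 + E\right)$)
$b{\left(w \right)} = 21$ ($b{\left(w \right)} = 21 - 0 = 21 + 0 = 21$)
$R{\left(j,g \right)} = 0$ ($R{\left(j,g \right)} = 0 j = 0$)
$R{\left(b{\left(2 \right)},3 \right)} + T{\left(6 \right)} \left(-13\right) = 0 + \left(\frac{11}{2} + 6^{2} + \frac{23}{2} \cdot 6\right) \left(-13\right) = 0 + \left(\frac{11}{2} + 36 + 69\right) \left(-13\right) = 0 + \frac{221}{2} \left(-13\right) = 0 - \frac{2873}{2} = - \frac{2873}{2}$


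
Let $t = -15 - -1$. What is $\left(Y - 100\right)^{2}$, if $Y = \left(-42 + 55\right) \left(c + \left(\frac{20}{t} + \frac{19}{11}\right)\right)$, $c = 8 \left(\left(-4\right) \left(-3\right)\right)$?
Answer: $\frac{7866803025}{5929} \approx 1.3268 \cdot 10^{6}$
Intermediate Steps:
$t = -14$ ($t = -15 + 1 = -14$)
$c = 96$ ($c = 8 \cdot 12 = 96$)
$Y = \frac{96395}{77}$ ($Y = \left(-42 + 55\right) \left(96 + \left(\frac{20}{-14} + \frac{19}{11}\right)\right) = 13 \left(96 + \left(20 \left(- \frac{1}{14}\right) + 19 \cdot \frac{1}{11}\right)\right) = 13 \left(96 + \left(- \frac{10}{7} + \frac{19}{11}\right)\right) = 13 \left(96 + \frac{23}{77}\right) = 13 \cdot \frac{7415}{77} = \frac{96395}{77} \approx 1251.9$)
$\left(Y - 100\right)^{2} = \left(\frac{96395}{77} - 100\right)^{2} = \left(\frac{88695}{77}\right)^{2} = \frac{7866803025}{5929}$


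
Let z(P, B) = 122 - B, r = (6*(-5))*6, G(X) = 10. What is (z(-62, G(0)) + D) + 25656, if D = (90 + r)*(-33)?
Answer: 28738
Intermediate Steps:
r = -180 (r = -30*6 = -180)
D = 2970 (D = (90 - 180)*(-33) = -90*(-33) = 2970)
(z(-62, G(0)) + D) + 25656 = ((122 - 1*10) + 2970) + 25656 = ((122 - 10) + 2970) + 25656 = (112 + 2970) + 25656 = 3082 + 25656 = 28738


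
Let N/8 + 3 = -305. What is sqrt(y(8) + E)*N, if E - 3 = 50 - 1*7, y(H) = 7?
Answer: -2464*sqrt(53) ≈ -17938.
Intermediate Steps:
N = -2464 (N = -24 + 8*(-305) = -24 - 2440 = -2464)
E = 46 (E = 3 + (50 - 1*7) = 3 + (50 - 7) = 3 + 43 = 46)
sqrt(y(8) + E)*N = sqrt(7 + 46)*(-2464) = sqrt(53)*(-2464) = -2464*sqrt(53)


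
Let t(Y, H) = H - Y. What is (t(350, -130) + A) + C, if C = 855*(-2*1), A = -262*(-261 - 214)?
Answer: 122260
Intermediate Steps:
A = 124450 (A = -262*(-475) = 124450)
C = -1710 (C = 855*(-2) = -1710)
(t(350, -130) + A) + C = ((-130 - 1*350) + 124450) - 1710 = ((-130 - 350) + 124450) - 1710 = (-480 + 124450) - 1710 = 123970 - 1710 = 122260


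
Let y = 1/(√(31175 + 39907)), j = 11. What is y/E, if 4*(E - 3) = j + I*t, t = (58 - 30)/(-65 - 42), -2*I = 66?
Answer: 214*√7898/40102095 ≈ 0.00047425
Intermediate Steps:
I = -33 (I = -½*66 = -33)
t = -28/107 (t = 28/(-107) = 28*(-1/107) = -28/107 ≈ -0.26168)
E = 3385/428 (E = 3 + (11 - 33*(-28/107))/4 = 3 + (11 + 924/107)/4 = 3 + (¼)*(2101/107) = 3 + 2101/428 = 3385/428 ≈ 7.9089)
y = √7898/23694 (y = 1/(√71082) = 1/(3*√7898) = √7898/23694 ≈ 0.0037508)
y/E = (√7898/23694)/(3385/428) = (√7898/23694)*(428/3385) = 214*√7898/40102095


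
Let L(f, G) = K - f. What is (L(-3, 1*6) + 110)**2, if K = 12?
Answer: 15625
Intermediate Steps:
L(f, G) = 12 - f
(L(-3, 1*6) + 110)**2 = ((12 - 1*(-3)) + 110)**2 = ((12 + 3) + 110)**2 = (15 + 110)**2 = 125**2 = 15625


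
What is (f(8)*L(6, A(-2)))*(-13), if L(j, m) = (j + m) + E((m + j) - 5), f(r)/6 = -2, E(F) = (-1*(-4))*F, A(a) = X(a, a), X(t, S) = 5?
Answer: 5460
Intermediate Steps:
A(a) = 5
E(F) = 4*F
f(r) = -12 (f(r) = 6*(-2) = -12)
L(j, m) = -20 + 5*j + 5*m (L(j, m) = (j + m) + 4*((m + j) - 5) = (j + m) + 4*((j + m) - 5) = (j + m) + 4*(-5 + j + m) = (j + m) + (-20 + 4*j + 4*m) = -20 + 5*j + 5*m)
(f(8)*L(6, A(-2)))*(-13) = -12*(-20 + 5*6 + 5*5)*(-13) = -12*(-20 + 30 + 25)*(-13) = -12*35*(-13) = -420*(-13) = 5460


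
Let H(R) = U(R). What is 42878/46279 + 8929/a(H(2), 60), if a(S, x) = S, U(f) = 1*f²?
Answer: 413396703/185116 ≈ 2233.2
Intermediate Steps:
U(f) = f²
H(R) = R²
42878/46279 + 8929/a(H(2), 60) = 42878/46279 + 8929/(2²) = 42878*(1/46279) + 8929/4 = 42878/46279 + 8929*(¼) = 42878/46279 + 8929/4 = 413396703/185116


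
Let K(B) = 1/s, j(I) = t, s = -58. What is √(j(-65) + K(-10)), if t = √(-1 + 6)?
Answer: √(-58 + 3364*√5)/58 ≈ 1.4896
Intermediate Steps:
t = √5 ≈ 2.2361
j(I) = √5
K(B) = -1/58 (K(B) = 1/(-58) = -1/58)
√(j(-65) + K(-10)) = √(√5 - 1/58) = √(-1/58 + √5)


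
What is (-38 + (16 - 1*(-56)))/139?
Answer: 34/139 ≈ 0.24460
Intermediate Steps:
(-38 + (16 - 1*(-56)))/139 = (-38 + (16 + 56))*(1/139) = (-38 + 72)*(1/139) = 34*(1/139) = 34/139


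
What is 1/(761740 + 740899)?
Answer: 1/1502639 ≈ 6.6550e-7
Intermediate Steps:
1/(761740 + 740899) = 1/1502639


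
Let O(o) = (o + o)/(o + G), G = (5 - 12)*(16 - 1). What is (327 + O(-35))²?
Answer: 429025/4 ≈ 1.0726e+5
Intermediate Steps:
G = -105 (G = -7*15 = -105)
O(o) = 2*o/(-105 + o) (O(o) = (o + o)/(o - 105) = (2*o)/(-105 + o) = 2*o/(-105 + o))
(327 + O(-35))² = (327 + 2*(-35)/(-105 - 35))² = (327 + 2*(-35)/(-140))² = (327 + 2*(-35)*(-1/140))² = (327 + ½)² = (655/2)² = 429025/4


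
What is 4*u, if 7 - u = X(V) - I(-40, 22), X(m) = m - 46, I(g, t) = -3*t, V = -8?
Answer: -20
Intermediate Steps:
X(m) = -46 + m
u = -5 (u = 7 - ((-46 - 8) - (-3)*22) = 7 - (-54 - 1*(-66)) = 7 - (-54 + 66) = 7 - 1*12 = 7 - 12 = -5)
4*u = 4*(-5) = -20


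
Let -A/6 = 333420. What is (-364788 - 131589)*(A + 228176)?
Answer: 879750797688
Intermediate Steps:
A = -2000520 (A = -6*333420 = -2000520)
(-364788 - 131589)*(A + 228176) = (-364788 - 131589)*(-2000520 + 228176) = -496377*(-1772344) = 879750797688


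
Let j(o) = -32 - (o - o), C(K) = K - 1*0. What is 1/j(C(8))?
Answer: -1/32 ≈ -0.031250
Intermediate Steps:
C(K) = K (C(K) = K + 0 = K)
j(o) = -32 (j(o) = -32 - 1*0 = -32 + 0 = -32)
1/j(C(8)) = 1/(-32) = -1/32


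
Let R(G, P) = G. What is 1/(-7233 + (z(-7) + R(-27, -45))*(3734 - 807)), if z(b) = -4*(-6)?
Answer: -1/16014 ≈ -6.2445e-5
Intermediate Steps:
z(b) = 24
1/(-7233 + (z(-7) + R(-27, -45))*(3734 - 807)) = 1/(-7233 + (24 - 27)*(3734 - 807)) = 1/(-7233 - 3*2927) = 1/(-7233 - 8781) = 1/(-16014) = -1/16014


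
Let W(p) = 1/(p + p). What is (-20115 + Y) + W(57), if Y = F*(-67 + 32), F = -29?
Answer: -2177399/114 ≈ -19100.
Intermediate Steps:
Y = 1015 (Y = -29*(-67 + 32) = -29*(-35) = 1015)
W(p) = 1/(2*p)
(-20115 + Y) + W(57) = (-20115 + 1015) + (½)/57 = -19100 + (½)*(1/57) = -19100 + 1/114 = -2177399/114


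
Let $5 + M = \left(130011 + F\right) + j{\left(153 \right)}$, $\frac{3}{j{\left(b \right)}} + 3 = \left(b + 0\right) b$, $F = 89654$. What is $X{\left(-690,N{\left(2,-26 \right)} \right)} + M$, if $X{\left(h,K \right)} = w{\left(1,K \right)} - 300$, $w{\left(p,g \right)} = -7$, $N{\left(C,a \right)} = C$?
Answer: $\frac{1711392107}{7802} \approx 2.1935 \cdot 10^{5}$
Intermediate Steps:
$X{\left(h,K \right)} = -307$ ($X{\left(h,K \right)} = -7 - 300 = -307$)
$j{\left(b \right)} = \frac{3}{-3 + b^{2}}$ ($j{\left(b \right)} = \frac{3}{-3 + \left(b + 0\right) b} = \frac{3}{-3 + b b} = \frac{3}{-3 + b^{2}}$)
$M = \frac{1713787321}{7802}$ ($M = -5 + \left(\left(130011 + 89654\right) + \frac{3}{-3 + 153^{2}}\right) = -5 + \left(219665 + \frac{3}{-3 + 23409}\right) = -5 + \left(219665 + \frac{3}{23406}\right) = -5 + \left(219665 + 3 \cdot \frac{1}{23406}\right) = -5 + \left(219665 + \frac{1}{7802}\right) = -5 + \frac{1713826331}{7802} = \frac{1713787321}{7802} \approx 2.1966 \cdot 10^{5}$)
$X{\left(-690,N{\left(2,-26 \right)} \right)} + M = -307 + \frac{1713787321}{7802} = \frac{1711392107}{7802}$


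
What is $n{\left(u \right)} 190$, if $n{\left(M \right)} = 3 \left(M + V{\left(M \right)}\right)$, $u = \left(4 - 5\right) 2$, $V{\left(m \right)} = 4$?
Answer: $1140$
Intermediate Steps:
$u = -2$ ($u = \left(-1\right) 2 = -2$)
$n{\left(M \right)} = 12 + 3 M$ ($n{\left(M \right)} = 3 \left(M + 4\right) = 3 \left(4 + M\right) = 12 + 3 M$)
$n{\left(u \right)} 190 = \left(12 + 3 \left(-2\right)\right) 190 = \left(12 - 6\right) 190 = 6 \cdot 190 = 1140$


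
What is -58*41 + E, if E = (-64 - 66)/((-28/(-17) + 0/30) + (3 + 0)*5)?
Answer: -675184/283 ≈ -2385.8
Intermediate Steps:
E = -2210/283 (E = -130/((-28*(-1/17) + 0*(1/30)) + 3*5) = -130/((28/17 + 0) + 15) = -130/(28/17 + 15) = -130/283/17 = -130*17/283 = -2210/283 ≈ -7.8092)
-58*41 + E = -58*41 - 2210/283 = -2378 - 2210/283 = -675184/283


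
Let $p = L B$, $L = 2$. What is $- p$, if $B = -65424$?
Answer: $130848$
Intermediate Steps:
$p = -130848$ ($p = 2 \left(-65424\right) = -130848$)
$- p = \left(-1\right) \left(-130848\right) = 130848$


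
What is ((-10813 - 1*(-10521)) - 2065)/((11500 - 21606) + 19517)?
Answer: -2357/9411 ≈ -0.25045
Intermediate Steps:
((-10813 - 1*(-10521)) - 2065)/((11500 - 21606) + 19517) = ((-10813 + 10521) - 2065)/(-10106 + 19517) = (-292 - 2065)/9411 = -2357*1/9411 = -2357/9411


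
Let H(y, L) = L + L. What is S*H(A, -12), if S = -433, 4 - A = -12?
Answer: 10392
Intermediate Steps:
A = 16 (A = 4 - 1*(-12) = 4 + 12 = 16)
H(y, L) = 2*L
S*H(A, -12) = -866*(-12) = -433*(-24) = 10392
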